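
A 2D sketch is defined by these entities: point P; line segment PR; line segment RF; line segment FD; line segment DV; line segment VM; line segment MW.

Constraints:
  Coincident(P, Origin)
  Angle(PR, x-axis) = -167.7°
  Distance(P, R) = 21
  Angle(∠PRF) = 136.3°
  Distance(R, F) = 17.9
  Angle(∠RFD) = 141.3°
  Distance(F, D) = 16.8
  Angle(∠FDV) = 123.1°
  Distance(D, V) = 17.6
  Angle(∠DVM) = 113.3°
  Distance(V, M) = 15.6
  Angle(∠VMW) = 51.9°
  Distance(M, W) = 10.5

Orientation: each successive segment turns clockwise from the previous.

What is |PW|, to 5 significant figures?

34.322

P is at the origin; PR runs at -167.7° with length 21.0, so R = (-20.518, -4.4736). ∠PRF = 136.3° gives RF at 148.60° from the x-axis; with |RF| = 17.9, F = (-35.797, 4.8524). ∠RFD = 141.3° gives FD at 109.90° from the x-axis; with |FD| = 16.8, D = (-41.515, 20.649). ∠FDV = 123.1° gives DV at 53.000° from the x-axis; with |DV| = 17.6, V = (-30.923, 34.705). ∠DVM = 113.3° gives VM at -13.700° from the x-axis; with |VM| = 15.6, M = (-15.767, 31.011). ∠VMW = 51.9° gives MW at -141.80° from the x-axis; with |MW| = 10.5, W = (-24.018, 24.517). Then |PW| = |W − P| = 34.322.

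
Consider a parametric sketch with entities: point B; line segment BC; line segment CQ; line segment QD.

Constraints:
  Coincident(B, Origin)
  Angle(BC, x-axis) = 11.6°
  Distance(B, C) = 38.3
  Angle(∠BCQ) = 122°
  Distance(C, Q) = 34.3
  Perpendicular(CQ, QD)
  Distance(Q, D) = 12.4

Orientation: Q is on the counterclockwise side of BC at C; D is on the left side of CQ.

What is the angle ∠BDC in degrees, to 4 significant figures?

40.07°

B is at the origin; BC runs at 11.6° with length 38.3, so C = 38.3·(cos 11.6°, sin 11.6°) = (37.52, 7.701). ∠BCQ = 122.0°, so CQ runs at 11.6° + (180° − 122.0°) = 69.60° from the x-axis; with |CQ| = 34.3, Q = C + 34.3·(cos 69.60°, sin 69.60°) = (49.47, 39.85). CQ ⟂ QD; with |QD| = 12.4 on the left of CQ, D = Q + 12.4·(-0.9373, 0.3486) = (37.85, 44.17). Then cos ∠BDC = DB·DC / (|DB||DC|), giving 40.07°.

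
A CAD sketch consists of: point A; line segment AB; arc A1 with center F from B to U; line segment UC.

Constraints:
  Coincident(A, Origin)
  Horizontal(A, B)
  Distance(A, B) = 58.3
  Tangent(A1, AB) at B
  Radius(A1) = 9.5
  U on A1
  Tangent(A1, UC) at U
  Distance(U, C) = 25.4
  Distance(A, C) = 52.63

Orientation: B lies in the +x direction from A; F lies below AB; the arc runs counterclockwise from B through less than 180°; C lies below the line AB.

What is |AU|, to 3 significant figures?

49.6

A is at the origin; A and B share the same y with |AB| = 58.3 and B on the +x side, so B = (58.3, 0.00). A1 meets AB tangentially, so FB is at right angles to AB, so F = B + (0, -9.5) = (58.3, -9.50). Since FU ⟂ UC (tangency), |FC| = √(9.5² + 25.4²) = 27.1 regardless of where U sits on A1. So C lies on both circle(A, 52.63) and circle(F, 27.1); the below-AB intersection is C = (42.3, -31.4). U is the foot of the tangent from C: U = (49.2, -6.92).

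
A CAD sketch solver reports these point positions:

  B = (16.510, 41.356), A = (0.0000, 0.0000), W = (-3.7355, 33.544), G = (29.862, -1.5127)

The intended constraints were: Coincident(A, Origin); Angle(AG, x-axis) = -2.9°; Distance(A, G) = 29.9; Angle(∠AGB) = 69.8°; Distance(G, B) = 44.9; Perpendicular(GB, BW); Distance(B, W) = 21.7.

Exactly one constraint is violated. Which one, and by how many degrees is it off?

Perpendicular(GB, BW) — off by 3.80°.

A = (0.00, 0.00) ✓; AG at -2.900° ✓; |AG| = 29.90 ✓; ∠AGB = 69.80° ✓; |GB| = 44.90 ✓; ∠(GB, BW) = 93.80° ✗; |BW| = 21.70 ✓.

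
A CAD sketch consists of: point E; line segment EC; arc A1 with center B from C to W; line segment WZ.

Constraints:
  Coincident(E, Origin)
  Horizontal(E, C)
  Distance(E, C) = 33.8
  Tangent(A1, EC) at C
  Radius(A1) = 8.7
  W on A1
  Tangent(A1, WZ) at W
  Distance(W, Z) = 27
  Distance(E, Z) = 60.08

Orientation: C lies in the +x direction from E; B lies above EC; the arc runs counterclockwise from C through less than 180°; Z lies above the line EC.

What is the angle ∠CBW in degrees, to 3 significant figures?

69.0°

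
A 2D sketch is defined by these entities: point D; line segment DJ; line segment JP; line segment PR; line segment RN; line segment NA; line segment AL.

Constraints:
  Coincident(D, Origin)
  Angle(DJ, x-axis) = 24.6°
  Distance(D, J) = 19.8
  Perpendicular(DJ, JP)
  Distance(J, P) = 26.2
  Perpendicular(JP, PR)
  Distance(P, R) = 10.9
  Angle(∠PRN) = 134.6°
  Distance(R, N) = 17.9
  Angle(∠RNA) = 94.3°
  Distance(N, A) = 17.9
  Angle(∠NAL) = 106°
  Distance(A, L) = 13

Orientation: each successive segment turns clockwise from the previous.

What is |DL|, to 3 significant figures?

20.6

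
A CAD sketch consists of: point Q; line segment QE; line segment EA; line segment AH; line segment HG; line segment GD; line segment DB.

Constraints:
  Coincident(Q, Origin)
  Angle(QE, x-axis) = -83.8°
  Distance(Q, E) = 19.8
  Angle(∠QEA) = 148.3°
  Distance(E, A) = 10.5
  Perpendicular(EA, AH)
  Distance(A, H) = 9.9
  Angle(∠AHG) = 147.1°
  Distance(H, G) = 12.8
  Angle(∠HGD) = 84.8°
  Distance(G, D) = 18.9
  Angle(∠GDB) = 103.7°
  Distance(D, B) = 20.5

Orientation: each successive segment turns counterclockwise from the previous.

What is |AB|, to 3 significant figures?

16.5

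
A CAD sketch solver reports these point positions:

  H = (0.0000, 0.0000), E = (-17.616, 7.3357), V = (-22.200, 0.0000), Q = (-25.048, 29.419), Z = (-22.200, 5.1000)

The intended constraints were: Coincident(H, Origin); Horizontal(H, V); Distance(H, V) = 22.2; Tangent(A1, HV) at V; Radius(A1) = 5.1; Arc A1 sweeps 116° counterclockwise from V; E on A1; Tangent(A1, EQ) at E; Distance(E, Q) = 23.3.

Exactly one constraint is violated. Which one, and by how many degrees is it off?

Tangent(A1, EQ) at E — off by 7.40°.

H = (0.00, 0.00) ✓; H.y = 0.00, V.y = 0.00 ✓; |HV| = 22.20 ✓; ∠(ZV, VH) = 90.00° ✓; |ZV| = 5.100 ✓; bearing(Z→E) − bearing(Z→V) = 116.0° ✓; |ZE| = 5.100 ✓; ∠(ZE, EQ) = 97.40° ✗; |EQ| = 23.30 ✓.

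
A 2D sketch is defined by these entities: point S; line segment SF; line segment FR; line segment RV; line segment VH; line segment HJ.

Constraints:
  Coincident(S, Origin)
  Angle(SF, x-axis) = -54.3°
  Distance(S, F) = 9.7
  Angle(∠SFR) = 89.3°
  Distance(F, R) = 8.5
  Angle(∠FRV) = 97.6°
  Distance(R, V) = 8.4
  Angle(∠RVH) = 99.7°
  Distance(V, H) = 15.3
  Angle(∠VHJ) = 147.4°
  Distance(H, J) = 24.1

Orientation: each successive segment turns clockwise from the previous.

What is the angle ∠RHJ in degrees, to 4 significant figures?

121.0°

S is at the origin; SF runs at -54.3° with length 9.7, so F = (5.660, -7.877). ∠SFR = 89.3° gives FR at -145.0° from the x-axis; with |FR| = 8.5, R = (-1.302, -12.75). ∠FRV = 97.6° gives RV at 132.6° from the x-axis; with |RV| = 8.4, V = (-6.988, -6.569). ∠RVH = 99.7° gives VH at 52.30° from the x-axis; with |VH| = 15.3, H = (2.368, 5.536). ∠VHJ = 147.4° gives HJ at 19.70° from the x-axis; with |HJ| = 24.1, J = (25.06, 13.66). Then cos ∠RHJ = HR·HJ / (|HR||HJ|), giving 121.0°.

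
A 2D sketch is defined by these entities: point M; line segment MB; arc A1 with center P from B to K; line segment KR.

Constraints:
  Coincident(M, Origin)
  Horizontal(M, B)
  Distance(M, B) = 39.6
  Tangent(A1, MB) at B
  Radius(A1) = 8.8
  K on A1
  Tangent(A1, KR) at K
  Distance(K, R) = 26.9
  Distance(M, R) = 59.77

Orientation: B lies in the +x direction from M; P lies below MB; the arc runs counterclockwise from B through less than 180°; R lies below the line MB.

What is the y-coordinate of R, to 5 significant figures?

-35.891

M is at the origin; MB is horizontal with |MB| = 39.6 and B on the +x side, so B = (39.600, 0.0000). A1 meets MB tangentially, so PB is at right angles to MB, so P = B + (0, -8.8) = (39.600, -8.8000). Since PK ⟂ KR (tangency), |PR| = √(8.8² + 26.9²) = 28.303 regardless of where K sits on A1. So R lies on both circle(M, 59.77) and circle(P, 28.303); the below-MB intersection is R = (47.795, -35.891). K is the foot of the tangent from R: K = (32.387, -13.841).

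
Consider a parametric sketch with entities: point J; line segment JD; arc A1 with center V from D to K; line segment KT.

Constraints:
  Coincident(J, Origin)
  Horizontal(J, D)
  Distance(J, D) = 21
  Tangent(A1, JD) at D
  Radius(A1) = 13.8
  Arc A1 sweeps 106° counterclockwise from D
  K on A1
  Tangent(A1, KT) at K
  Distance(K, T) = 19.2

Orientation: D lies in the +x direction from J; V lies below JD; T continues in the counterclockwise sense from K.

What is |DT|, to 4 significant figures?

36.93

J is at the origin; J and D share the same y with |JD| = 21.0 and D on the +x side, so D = (21.00, 0.000). The tangent condition forces VD to be normal to JD, so V = D + (0, -13.8) = (21.00, -13.80). On A1, D sits at bearing 90° from V; a 106° counterclockwise sweep puts K at bearing 196°, so K = V + 13.8·(cos 196°, sin 196°) = (7.735, -17.60). Tangency of A1 to KT means the radius VK is perpendicular to KT, so KT runs along (−sin 196°, cos 196°); with |KT| = 19.2, T = (13.03, -36.06). Then |DT| = |T − D| = 36.93.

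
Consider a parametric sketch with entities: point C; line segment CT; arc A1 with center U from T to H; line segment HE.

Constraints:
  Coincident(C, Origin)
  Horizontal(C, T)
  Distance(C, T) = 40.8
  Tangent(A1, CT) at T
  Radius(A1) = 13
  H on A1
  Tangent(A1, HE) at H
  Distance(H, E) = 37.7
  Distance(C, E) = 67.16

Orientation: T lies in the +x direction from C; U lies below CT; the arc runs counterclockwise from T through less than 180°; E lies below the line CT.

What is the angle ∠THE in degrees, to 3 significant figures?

125°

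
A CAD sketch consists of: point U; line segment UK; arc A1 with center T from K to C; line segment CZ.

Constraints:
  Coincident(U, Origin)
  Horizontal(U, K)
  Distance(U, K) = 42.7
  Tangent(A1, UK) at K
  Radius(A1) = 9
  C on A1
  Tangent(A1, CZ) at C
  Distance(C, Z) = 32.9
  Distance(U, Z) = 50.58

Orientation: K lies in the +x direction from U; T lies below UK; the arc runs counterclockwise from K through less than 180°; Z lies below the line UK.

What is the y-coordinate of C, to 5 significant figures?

-7.9882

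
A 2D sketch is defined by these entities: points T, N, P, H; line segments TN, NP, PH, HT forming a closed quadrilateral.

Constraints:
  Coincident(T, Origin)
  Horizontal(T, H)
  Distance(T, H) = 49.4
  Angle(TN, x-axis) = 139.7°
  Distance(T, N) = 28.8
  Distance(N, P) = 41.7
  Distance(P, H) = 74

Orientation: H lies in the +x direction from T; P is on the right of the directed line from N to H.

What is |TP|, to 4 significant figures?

31.13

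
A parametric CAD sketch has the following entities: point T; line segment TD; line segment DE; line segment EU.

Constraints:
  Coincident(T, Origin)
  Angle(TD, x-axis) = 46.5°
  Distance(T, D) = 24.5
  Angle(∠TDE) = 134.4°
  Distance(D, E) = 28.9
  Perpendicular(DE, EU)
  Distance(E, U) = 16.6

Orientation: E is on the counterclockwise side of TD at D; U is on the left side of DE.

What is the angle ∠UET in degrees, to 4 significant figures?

69.18°

T is at the origin; TD runs at 46.5° with length 24.5, so D = 24.5·(cos 46.5°, sin 46.5°) = (16.86, 17.77). ∠TDE = 134.4°, so DE runs at 46.5° + (180° − 134.4°) = 92.10° from the x-axis; with |DE| = 28.9, E = D + 28.9·(cos 92.10°, sin 92.10°) = (15.81, 46.65). The perpendicularity gives EU at right angles to DE; with |EU| = 16.6 on the left of DE, U = E + 16.6·(-0.9993, -0.03664) = (-0.7832, 46.04). Then cos ∠UET = EU·ET / (|EU||ET|), giving 69.18°.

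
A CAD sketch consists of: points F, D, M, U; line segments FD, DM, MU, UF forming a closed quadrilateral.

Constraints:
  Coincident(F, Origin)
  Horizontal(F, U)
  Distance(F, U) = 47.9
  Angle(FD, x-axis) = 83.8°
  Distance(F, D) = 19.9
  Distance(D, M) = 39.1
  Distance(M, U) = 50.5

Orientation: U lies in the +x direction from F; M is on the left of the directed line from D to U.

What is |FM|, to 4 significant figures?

55.95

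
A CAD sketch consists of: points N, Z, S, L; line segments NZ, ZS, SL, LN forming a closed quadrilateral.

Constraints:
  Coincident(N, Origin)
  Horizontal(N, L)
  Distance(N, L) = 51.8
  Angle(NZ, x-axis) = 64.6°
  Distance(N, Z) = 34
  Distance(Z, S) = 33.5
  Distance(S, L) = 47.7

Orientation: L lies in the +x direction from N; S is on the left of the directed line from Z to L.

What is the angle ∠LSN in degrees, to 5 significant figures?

52.594°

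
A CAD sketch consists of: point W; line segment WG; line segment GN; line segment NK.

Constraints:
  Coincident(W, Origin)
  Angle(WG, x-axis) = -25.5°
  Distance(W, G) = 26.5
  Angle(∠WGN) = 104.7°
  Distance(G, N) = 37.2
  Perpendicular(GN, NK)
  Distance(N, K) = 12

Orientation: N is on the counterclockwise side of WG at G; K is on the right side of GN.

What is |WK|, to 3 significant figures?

57.8

W is at the origin; WG runs at -25.5° with length 26.5, so G = 26.5·(cos -25.5°, sin -25.5°) = (23.9, -11.4). ∠WGN = 104.7°, so GN runs at -25.5° + (180° − 104.7°) = 49.8° from the x-axis; with |GN| = 37.2, N = G + 37.2·(cos 49.8°, sin 49.8°) = (47.9, 17.0). GN ⟂ NK; with |NK| = 12.0 on the right of GN, K = N + 12.0·(0.764, -0.645) = (57.1, 9.26). Then |WK| = |K − W| = 57.8.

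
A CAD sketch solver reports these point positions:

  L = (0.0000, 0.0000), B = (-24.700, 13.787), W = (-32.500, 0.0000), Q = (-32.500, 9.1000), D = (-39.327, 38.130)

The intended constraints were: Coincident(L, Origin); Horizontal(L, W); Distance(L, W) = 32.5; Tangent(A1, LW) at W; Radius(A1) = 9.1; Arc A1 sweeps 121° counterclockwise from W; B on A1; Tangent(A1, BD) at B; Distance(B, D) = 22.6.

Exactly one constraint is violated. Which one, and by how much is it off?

Distance(B, D) = 22.6 — off by 5.80.

L = (0.00, 0.00) ✓; L.y = 0.00, W.y = 0.00 ✓; |LW| = 32.50 ✓; ∠(QW, WL) = 90.00° ✓; |QW| = 9.100 ✓; bearing(Q→B) − bearing(Q→W) = 121.0° ✓; |QB| = 9.100 ✓; ∠(QB, BD) = 90.00° ✓; |BD| = 28.40 ✗.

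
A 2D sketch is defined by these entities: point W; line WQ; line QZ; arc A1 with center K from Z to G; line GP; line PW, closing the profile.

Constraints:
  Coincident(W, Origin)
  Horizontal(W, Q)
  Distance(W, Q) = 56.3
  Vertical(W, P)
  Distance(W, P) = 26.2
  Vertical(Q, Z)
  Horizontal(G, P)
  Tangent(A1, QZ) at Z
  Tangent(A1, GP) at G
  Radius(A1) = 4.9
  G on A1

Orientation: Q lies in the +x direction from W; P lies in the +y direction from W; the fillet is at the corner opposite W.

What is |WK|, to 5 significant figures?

55.639

W is at the origin; W and Q share the same y with |WQ| = 56.3 and Q on the +x side, so Q = (56.300, 0.0000). WP is vertical with |WP| = 26.2 and P on the +y side, so P = (0.0000, 26.200). The virtual corner opposite W is at (56.300, 26.200). A1 meets QZ tangentially, so KZ is at right angles to QZ and tangency of A1 to GP means the radius KG is perpendicular to GP, with radius 4.9, so the center K sits 4.9 in from both sides at K = (51.400, 21.300). Then |WK| = |K − W| = 55.639.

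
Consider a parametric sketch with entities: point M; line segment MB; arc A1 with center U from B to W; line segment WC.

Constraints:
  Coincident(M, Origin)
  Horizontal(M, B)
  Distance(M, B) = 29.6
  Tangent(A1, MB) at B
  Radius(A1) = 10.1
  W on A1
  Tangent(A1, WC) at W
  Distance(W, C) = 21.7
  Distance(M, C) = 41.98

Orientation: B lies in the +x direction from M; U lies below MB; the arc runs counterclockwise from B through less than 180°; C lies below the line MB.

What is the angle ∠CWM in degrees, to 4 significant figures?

136.7°

M is at the origin; M and B share the same y with |MB| = 29.6 and B on the +x side, so B = (29.60, 0.000). Since A1 is tangent to MB there, UB ⟂ MB, so U = B + (0, -10.1) = (29.60, -10.10). Since UW ⟂ WC (tangency), |UC| = √(10.1² + 21.7²) = 23.94 regardless of where W sits on A1. So C lies on both circle(M, 41.98) and circle(U, 23.94); the below-MB intersection is C = (25.14, -33.62). W is the foot of the tangent from C: W = (19.81, -12.58).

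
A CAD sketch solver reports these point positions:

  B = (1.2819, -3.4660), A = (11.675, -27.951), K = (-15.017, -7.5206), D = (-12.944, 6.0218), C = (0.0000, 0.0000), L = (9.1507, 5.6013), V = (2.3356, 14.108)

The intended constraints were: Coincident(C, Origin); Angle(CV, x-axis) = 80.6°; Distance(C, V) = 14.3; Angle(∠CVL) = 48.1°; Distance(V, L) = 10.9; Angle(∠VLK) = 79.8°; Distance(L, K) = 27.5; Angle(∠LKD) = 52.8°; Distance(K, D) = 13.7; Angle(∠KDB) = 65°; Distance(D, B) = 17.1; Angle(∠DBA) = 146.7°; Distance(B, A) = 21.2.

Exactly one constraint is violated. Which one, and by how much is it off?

Distance(B, A) = 21.2 — off by 5.40.

C = (0.00, 0.00) ✓; CV at 80.60° ✓; |CV| = 14.30 ✓; ∠CVL = 48.10° ✓; |VL| = 10.90 ✓; ∠VLK = 79.80° ✓; |LK| = 27.50 ✓; ∠LKD = 52.80° ✓; |KD| = 13.70 ✓; ∠KDB = 65.00° ✓; |DB| = 17.10 ✓; ∠DBA = 146.7° ✓; |BA| = 26.60 ✗.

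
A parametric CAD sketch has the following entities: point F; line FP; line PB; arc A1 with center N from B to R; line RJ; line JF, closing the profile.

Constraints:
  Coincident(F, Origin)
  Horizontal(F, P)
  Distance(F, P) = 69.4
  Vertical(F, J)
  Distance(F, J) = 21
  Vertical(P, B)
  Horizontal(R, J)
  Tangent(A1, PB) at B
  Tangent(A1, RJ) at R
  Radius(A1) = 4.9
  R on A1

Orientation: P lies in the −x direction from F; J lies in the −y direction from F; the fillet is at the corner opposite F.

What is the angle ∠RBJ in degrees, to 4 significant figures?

40.96°

The virtual corner opposite F is at (-69.40, -21.00). A1 meets PB tangentially, so NB is at right angles to PB and the tangent condition forces NR to be normal to RJ, with radius 4.9, so the center N sits 4.9 in from both sides at N = (-64.50, -16.10). That places the tangent points at B = (-69.40, -16.10) on PB and R = (-64.50, -21.00) on RJ. Then cos ∠RBJ = BR·BJ / (|BR||BJ|), giving 40.96°.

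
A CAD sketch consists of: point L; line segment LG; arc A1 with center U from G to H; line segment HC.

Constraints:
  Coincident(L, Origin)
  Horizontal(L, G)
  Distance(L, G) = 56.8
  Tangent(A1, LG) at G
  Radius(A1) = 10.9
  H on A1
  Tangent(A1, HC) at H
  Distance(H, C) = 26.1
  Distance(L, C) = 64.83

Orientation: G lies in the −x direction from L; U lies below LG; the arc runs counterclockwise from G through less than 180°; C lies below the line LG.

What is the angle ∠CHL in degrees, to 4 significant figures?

71.73°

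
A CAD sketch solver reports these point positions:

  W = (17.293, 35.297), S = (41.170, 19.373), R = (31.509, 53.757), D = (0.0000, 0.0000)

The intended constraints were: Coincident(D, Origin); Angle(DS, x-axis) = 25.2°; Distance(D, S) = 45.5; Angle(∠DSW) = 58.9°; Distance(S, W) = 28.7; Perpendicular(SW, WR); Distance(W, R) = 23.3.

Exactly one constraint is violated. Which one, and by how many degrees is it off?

Perpendicular(SW, WR) — off by 3.90°.

D = (0.00, 0.00) ✓; DS at 25.20° ✓; |DS| = 45.50 ✓; ∠DSW = 58.90° ✓; |SW| = 28.70 ✓; ∠(SW, WR) = 93.90° ✗; |WR| = 23.30 ✓.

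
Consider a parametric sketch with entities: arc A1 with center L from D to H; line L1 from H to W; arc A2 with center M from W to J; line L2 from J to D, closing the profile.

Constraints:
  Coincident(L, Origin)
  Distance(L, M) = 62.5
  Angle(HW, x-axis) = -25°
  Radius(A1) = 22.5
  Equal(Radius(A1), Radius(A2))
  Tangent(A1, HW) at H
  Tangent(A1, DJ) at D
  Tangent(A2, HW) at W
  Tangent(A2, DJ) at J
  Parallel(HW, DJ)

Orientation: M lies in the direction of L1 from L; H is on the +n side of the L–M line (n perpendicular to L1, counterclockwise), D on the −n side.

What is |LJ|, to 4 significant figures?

66.43

Tangency of A1 to both parallel lines with radius 22.5 puts H and D at L ± 22.5·n: H = (9.509, 20.39), D = (-9.509, -20.39). Equal radii place W and J the same way about M: W = M + 22.5·n = (66.15, -6.022), J = M − 22.5·n = (47.14, -46.81). Then |LJ| = |J − L| = 66.43.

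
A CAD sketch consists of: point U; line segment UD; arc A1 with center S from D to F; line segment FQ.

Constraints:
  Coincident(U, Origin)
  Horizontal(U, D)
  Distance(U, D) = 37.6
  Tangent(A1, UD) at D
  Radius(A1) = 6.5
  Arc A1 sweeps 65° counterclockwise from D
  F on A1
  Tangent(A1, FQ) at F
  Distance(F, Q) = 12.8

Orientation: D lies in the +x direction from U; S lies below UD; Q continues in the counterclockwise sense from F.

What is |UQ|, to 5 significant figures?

30.453

U is at the origin; U and D share the same y with |UD| = 37.6 and D on the +x side, so D = (37.600, 0.0000). The tangent condition forces SD to be normal to UD, so S = D + (0, -6.5) = (37.600, -6.5000). On A1, D sits at bearing 90° from S; a 65° counterclockwise sweep puts F at bearing 155°, so F = S + 6.5·(cos 155°, sin 155°) = (31.709, -3.7530). Since A1 is tangent to FQ there, SF ⟂ FQ, so FQ runs along (−sin 155°, cos 155°); with |FQ| = 12.8, Q = (26.299, -15.354). Then |UQ| = |Q − U| = 30.453.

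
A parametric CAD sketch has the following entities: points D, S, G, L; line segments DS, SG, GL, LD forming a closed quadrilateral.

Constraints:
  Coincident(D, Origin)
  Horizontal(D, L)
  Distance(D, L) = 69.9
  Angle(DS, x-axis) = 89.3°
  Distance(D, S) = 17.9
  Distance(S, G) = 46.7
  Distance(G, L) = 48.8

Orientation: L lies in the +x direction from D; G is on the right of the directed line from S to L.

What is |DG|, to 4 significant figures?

33.41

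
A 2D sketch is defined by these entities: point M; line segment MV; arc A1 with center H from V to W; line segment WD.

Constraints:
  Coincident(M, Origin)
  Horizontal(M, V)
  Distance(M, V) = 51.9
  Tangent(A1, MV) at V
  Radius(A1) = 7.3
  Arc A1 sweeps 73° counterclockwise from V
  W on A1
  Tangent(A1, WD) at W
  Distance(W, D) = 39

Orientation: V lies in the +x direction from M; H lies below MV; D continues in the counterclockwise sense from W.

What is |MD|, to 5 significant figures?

54.096

M is at the origin; MV is horizontal with |MV| = 51.9 and V on the +x side, so V = (51.900, 0.0000). The tangent condition forces HV to be normal to MV, so H = V + (0, -7.3) = (51.900, -7.3000). On A1, V sits at bearing 90° from H; a 73° counterclockwise sweep puts W at bearing 163°, so W = H + 7.3·(cos 163°, sin 163°) = (44.919, -5.1657). Since A1 is tangent to WD there, HW ⟂ WD, so WD runs along (−sin 163°, cos 163°); with |WD| = 39.0, D = (33.516, -42.462). Then |MD| = |D − M| = 54.096.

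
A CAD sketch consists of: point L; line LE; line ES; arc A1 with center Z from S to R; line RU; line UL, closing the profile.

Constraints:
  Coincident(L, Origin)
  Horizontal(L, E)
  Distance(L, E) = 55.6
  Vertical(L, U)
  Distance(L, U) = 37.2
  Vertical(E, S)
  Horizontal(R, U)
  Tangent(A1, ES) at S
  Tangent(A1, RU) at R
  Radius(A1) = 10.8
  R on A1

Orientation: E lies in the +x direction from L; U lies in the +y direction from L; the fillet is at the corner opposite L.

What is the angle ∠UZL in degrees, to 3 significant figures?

44.1°

L and U share the same x with |LU| = 37.2 and U on the +y side, so U = (0.00, 37.2). The virtual corner opposite L is at (55.6, 37.2). A1 meets ES tangentially, so ZS is at right angles to ES and since A1 is tangent to RU there, ZR ⟂ RU, with radius 10.8, so the center Z sits 10.8 in from both sides at Z = (44.8, 26.4). Then cos ∠UZL = ZU·ZL / (|ZU||ZL|), giving 44.1°.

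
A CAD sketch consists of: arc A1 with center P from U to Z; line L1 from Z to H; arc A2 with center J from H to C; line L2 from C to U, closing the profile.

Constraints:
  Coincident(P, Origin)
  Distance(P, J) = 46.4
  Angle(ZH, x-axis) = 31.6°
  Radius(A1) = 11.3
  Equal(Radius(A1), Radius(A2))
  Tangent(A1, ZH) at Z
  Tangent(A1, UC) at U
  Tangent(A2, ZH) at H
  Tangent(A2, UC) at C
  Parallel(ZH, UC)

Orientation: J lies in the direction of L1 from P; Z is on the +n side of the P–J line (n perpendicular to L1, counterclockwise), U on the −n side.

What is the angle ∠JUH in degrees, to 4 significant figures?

12.28°

The slot axis is L1's direction at 31.6°, so u = (cos 31.6°, sin 31.6°) = (0.8517, 0.5240) and n = (−sin 31.6°, cos 31.6°) = (-0.5240, 0.8517). P is at the origin and J lies 46.4 along u from P, so J = 46.4·u = (39.52, 24.31). Tangency of A1 to both parallel lines with radius 11.3 puts Z and U at P ± 11.3·n: Z = (-5.921, 9.625), U = (5.921, -9.625). Equal radii place H and C the same way about J: H = J + 11.3·n = (33.60, 33.94), C = J − 11.3·n = (45.44, 14.69). Then cos ∠JUH = UJ·UH / (|UJ||UH|), giving 12.28°.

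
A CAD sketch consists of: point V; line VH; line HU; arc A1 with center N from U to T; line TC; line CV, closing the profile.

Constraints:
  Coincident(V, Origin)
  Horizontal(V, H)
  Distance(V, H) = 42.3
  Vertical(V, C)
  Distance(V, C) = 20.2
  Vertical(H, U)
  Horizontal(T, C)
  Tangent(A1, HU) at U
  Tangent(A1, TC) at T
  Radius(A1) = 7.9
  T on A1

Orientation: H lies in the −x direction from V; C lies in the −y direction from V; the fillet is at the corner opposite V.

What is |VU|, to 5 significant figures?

44.052

V is at the origin; VH is horizontal with |VH| = 42.3 and H on the −x side, so H = (-42.300, 0.0000). V and C share the same x with |VC| = 20.2 and C on the −y side, so C = (0.0000, -20.200). The virtual corner opposite V is at (-42.300, -20.200). A1 meets HU tangentially, so NU is at right angles to HU and tangency of A1 to TC means the radius NT is perpendicular to TC, with radius 7.9, so the center N sits 7.9 in from both sides at N = (-34.400, -12.300). That places the tangent points at U = (-42.300, -12.300) on HU and T = (-34.400, -20.200) on TC. Then |VU| = |U − V| = 44.052.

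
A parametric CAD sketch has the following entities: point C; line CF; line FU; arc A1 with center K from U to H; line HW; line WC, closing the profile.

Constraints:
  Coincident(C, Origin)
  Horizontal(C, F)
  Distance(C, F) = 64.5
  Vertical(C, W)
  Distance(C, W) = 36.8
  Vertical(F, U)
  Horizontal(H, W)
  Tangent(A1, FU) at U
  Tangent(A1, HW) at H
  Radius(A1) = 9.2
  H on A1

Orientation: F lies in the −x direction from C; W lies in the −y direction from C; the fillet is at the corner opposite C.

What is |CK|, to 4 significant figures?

61.80

C is at the origin; CF is horizontal with |CF| = 64.5 and F on the −x side, so F = (-64.50, 0.000). C and W share the same x with |CW| = 36.8 and W on the −y side, so W = (0.000, -36.80). The virtual corner opposite C is at (-64.50, -36.80). Tangency of A1 to FU means the radius KU is perpendicular to FU and tangency of A1 to HW means the radius KH is perpendicular to HW, with radius 9.2, so the center K sits 9.2 in from both sides at K = (-55.30, -27.60). Then |CK| = |K − C| = 61.80.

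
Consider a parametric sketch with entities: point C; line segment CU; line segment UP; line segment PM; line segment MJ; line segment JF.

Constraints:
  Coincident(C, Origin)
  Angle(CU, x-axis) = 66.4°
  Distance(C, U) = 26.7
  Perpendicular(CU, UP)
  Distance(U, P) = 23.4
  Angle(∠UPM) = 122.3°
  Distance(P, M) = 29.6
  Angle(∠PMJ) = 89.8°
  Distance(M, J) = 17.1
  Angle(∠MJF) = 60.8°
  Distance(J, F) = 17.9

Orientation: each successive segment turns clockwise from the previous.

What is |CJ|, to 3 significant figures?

25.8

∠UPM = 122.3° gives PM at -81.3° from the x-axis; with |PM| = 29.6, M = (36.6, -14.2). ∠PMJ = 89.8° gives MJ at -172° from the x-axis; with |MJ| = 17.1, J = (19.7, -16.7). Then |CJ| = |J − C| = 25.8.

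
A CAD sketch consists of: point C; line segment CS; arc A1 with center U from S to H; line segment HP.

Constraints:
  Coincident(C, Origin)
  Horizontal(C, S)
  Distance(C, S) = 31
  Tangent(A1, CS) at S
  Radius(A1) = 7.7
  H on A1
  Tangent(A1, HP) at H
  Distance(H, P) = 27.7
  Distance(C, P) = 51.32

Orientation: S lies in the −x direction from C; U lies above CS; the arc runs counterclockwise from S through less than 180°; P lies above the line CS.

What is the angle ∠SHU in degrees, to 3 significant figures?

31.5°

C is at the origin; C and S share the same y with |CS| = 31.0 and S on the −x side, so S = (-31.0, 0.00). Tangency of A1 to CS means the radius US is perpendicular to CS, so U = S + (0, 7.7) = (-31.0, 7.70). Since UH ⟂ HP (tangency), |UP| = √(7.7² + 27.7²) = 28.8 regardless of where H sits on A1. So P lies on both circle(C, 51.32) and circle(U, 28.8); the above-CS intersection is P = (-36.7, 35.9). H is the foot of the tangent from P: H = (-24.1, 11.2).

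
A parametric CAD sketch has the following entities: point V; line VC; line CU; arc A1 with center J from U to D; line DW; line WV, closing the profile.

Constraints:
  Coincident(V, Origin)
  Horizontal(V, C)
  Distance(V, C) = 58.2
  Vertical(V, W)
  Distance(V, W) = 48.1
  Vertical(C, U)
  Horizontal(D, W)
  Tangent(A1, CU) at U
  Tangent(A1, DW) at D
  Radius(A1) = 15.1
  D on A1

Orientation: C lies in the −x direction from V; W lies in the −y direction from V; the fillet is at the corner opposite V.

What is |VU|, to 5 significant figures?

66.905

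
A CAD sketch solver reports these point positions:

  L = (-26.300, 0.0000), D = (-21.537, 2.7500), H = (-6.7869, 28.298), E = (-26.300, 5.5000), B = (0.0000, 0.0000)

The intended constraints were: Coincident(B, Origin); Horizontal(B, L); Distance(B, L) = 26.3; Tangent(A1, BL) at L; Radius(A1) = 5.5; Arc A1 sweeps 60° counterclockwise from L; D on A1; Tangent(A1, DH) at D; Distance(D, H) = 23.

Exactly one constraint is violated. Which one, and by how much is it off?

Distance(D, H) = 23 — off by 6.50.

B = (0.00, 0.00) ✓; B.y = 0.00, L.y = 0.00 ✓; |BL| = 26.30 ✓; ∠(EL, LB) = 90.00° ✓; |EL| = 5.500 ✓; bearing(E→D) − bearing(E→L) = 60.00° ✓; |ED| = 5.500 ✓; ∠(ED, DH) = 90.00° ✓; |DH| = 29.50 ✗.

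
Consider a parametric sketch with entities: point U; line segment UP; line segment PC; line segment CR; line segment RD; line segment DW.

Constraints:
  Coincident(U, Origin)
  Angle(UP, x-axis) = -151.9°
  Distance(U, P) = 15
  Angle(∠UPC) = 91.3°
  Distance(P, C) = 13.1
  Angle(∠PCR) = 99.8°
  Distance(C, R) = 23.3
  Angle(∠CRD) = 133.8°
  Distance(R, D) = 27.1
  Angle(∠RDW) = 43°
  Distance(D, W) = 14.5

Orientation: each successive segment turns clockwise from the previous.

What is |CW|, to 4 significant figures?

33.35

∠CRD = 133.8° gives RD at -7.000° from the x-axis; with |RD| = 27.1, D = (25.29, 15.77). ∠RDW = 43.0° gives DW at -144.0° from the x-axis; with |DW| = 14.5, W = (13.56, 7.248). Then |CW| = |W − C| = 33.35.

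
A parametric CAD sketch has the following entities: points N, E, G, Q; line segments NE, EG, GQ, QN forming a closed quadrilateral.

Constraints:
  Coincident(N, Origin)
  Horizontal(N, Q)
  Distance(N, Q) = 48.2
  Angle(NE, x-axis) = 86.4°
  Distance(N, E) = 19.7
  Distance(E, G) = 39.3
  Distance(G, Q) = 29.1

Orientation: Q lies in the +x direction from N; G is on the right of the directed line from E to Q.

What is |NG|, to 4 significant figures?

26.13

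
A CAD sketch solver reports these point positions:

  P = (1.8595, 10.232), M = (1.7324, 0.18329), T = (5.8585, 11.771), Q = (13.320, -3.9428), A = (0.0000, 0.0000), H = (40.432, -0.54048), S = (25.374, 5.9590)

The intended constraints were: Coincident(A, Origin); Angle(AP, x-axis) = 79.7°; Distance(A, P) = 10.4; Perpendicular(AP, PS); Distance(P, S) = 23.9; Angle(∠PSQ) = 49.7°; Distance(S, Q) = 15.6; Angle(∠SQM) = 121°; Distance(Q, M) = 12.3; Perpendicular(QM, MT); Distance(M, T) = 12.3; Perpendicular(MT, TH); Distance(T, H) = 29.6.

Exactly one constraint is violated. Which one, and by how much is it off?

Distance(T, H) = 29.6 — off by 7.10.

A = (0.00, 0.00) ✓; AP at 79.70° ✓; |AP| = 10.40 ✓; ∠(AP, PS) = 90.00° ✓; |PS| = 23.90 ✓; ∠PSQ = 49.70° ✓; |SQ| = 15.60 ✓; ∠SQM = 121.0° ✓; |QM| = 12.30 ✓; ∠(QM, MT) = 90.00° ✓; |MT| = 12.30 ✓; ∠(MT, TH) = 90.00° ✓; |TH| = 36.70 ✗.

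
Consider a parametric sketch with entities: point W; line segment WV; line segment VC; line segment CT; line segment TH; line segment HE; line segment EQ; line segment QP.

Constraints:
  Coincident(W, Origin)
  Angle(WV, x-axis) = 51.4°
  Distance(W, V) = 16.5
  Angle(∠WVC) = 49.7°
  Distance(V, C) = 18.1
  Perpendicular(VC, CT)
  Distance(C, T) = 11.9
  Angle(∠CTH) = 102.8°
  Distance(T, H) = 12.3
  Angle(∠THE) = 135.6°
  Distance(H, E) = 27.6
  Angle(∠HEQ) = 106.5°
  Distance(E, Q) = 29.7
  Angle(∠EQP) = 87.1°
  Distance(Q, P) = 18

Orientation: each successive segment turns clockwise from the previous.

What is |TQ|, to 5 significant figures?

49.030

W is at the origin; WV runs at 51.4° with length 16.5, so V = (10.294, 12.895). ∠WVC = 49.7° gives VC at -78.900° from the x-axis; with |VC| = 18.1, C = (13.779, -4.8663). VC ⟂ CT, so CT runs at -168.90°; with |CT| = 11.9, T = (2.1013, -7.1573). ∠CTH = 102.8° gives TH at 113.90° from the x-axis; with |TH| = 12.3, H = (-2.8820, 4.0880). ∠THE = 135.6° gives HE at 69.500° from the x-axis; with |HE| = 27.6, E = (6.7838, 29.940). ∠HEQ = 106.5° gives EQ at -4.0000° from the x-axis; with |EQ| = 29.7, Q = (36.411, 27.868). Then |TQ| = |Q − T| = 49.030.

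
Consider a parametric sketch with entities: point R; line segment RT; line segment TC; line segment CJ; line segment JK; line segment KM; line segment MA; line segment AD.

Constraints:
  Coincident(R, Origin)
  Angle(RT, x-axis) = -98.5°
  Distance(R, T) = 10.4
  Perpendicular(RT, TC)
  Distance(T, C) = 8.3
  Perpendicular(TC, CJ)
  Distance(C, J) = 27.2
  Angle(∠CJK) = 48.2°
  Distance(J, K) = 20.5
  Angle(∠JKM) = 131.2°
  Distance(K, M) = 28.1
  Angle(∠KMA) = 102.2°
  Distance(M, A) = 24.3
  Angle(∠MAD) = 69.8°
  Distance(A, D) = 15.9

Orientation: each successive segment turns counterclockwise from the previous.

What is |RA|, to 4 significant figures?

34.41

∠JKM = 131.2° gives KM at -97.90° from the x-axis; with |KM| = 28.1, M = (-10.30, -23.70). ∠KMA = 102.2° gives MA at -20.10° from the x-axis; with |MA| = 24.3, A = (12.52, -32.05). Then |RA| = |A − R| = 34.41.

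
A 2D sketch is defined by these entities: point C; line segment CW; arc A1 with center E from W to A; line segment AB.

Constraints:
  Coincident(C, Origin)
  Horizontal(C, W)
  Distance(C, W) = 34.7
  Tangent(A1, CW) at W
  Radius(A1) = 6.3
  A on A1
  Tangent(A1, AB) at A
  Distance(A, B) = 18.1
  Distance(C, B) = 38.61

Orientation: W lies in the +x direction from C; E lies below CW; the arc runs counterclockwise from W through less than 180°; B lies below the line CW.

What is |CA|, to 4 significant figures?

29.20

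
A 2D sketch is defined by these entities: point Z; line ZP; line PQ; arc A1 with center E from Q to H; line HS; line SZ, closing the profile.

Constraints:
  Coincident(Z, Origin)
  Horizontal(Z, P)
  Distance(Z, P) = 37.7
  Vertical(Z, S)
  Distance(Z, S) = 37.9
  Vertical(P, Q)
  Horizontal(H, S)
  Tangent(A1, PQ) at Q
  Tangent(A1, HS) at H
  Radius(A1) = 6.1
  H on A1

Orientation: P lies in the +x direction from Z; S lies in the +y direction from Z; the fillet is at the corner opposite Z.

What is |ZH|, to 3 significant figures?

49.3

The virtual corner opposite Z is at (37.7, 37.9). Since A1 is tangent to PQ there, EQ ⟂ PQ and since A1 is tangent to HS there, EH ⟂ HS, with radius 6.1, so the center E sits 6.1 in from both sides at E = (31.6, 31.8). That places the tangent points at Q = (37.7, 31.8) on PQ and H = (31.6, 37.9) on HS. Then |ZH| = |H − Z| = 49.3.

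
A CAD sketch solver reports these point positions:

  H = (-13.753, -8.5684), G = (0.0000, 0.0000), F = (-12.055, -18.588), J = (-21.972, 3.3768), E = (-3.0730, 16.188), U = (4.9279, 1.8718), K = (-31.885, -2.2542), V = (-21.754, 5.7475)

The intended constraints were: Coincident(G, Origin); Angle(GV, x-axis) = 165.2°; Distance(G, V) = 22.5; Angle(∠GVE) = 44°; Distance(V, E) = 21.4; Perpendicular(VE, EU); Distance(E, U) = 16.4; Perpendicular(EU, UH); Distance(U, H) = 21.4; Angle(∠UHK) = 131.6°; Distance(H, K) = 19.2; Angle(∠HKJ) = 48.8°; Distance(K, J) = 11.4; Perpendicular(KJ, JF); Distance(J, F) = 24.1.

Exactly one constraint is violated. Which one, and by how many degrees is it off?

Perpendicular(KJ, JF) — off by 5.30°.

G = (0.00, 0.00) ✓; GV at 165.2° ✓; |GV| = 22.50 ✓; ∠GVE = 44.00° ✓; |VE| = 21.40 ✓; ∠(VE, EU) = 90.00° ✓; |EU| = 16.40 ✓; ∠(EU, UH) = 90.00° ✓; |UH| = 21.40 ✓; ∠UHK = 131.6° ✓; |HK| = 19.20 ✓; ∠HKJ = 48.80° ✓; |KJ| = 11.40 ✓; ∠(KJ, JF) = 95.30° ✗; |JF| = 24.10 ✓.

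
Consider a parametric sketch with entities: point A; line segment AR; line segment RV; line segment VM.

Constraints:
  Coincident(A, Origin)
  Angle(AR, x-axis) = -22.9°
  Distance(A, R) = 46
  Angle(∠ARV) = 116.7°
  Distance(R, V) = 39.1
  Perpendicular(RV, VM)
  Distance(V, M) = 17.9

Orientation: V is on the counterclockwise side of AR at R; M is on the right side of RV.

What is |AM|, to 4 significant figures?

83.98

∠ARV = 116.7°, so RV runs at -22.9° + (180° − 116.7°) = 40.40° from the x-axis; with |RV| = 39.1, V = R + 39.1·(cos 40.40°, sin 40.40°) = (72.15, 7.442). The perpendicularity gives VM at right angles to RV; with |VM| = 17.9 on the right of RV, M = V + 17.9·(0.6481, -0.7615) = (83.75, -6.190). Then |AM| = |M − A| = 83.98.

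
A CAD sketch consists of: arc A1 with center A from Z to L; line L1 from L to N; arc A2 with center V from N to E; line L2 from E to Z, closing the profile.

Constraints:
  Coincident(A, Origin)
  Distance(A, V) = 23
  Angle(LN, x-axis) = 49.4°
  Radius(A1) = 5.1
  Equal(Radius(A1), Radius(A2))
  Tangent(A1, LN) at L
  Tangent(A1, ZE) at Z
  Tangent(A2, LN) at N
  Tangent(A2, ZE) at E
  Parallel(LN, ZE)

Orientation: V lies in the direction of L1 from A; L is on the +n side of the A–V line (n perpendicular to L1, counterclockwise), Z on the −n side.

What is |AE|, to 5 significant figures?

23.559

Tangency of A1 to both parallel lines with radius 5.1 puts L and Z at A ± 5.1·n: L = (-3.8723, 3.3189), Z = (3.8723, -3.3189). Equal radii place N and E the same way about V: N = V + 5.1·n = (11.096, 20.782), E = V − 5.1·n = (18.840, 14.144). Then |AE| = |E − A| = 23.559.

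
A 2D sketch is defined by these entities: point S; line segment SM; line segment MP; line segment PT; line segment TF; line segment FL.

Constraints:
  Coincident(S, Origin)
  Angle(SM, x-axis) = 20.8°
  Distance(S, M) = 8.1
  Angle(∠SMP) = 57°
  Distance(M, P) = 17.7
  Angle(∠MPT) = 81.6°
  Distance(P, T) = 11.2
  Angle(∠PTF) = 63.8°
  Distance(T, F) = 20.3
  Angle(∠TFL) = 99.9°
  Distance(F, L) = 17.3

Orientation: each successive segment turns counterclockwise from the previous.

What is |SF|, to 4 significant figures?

8.832

S is at the origin; SM runs at 20.8° with length 8.1, so M = (7.572, 2.876). ∠SMP = 57.0° gives MP at 143.8° from the x-axis; with |MP| = 17.7, P = (-6.711, 13.33). ∠MPT = 81.6° gives PT at -117.8° from the x-axis; with |PT| = 11.2, T = (-11.93, 3.423). ∠PTF = 63.8° gives TF at -1.600° from the x-axis; with |TF| = 20.3, F = (8.357, 2.856). Then |SF| = |F − S| = 8.832.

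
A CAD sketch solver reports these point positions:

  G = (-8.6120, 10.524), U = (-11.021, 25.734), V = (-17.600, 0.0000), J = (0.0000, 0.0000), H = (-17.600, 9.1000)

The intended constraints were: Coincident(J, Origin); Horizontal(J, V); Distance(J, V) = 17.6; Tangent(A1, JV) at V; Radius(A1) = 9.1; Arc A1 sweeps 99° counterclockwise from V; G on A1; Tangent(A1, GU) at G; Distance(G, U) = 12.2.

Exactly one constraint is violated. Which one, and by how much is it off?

Distance(G, U) = 12.2 — off by 3.20.

J = (0.00, 0.00) ✓; J.y = 0.00, V.y = 0.00 ✓; |JV| = 17.60 ✓; ∠(HV, VJ) = 90.00° ✓; |HV| = 9.100 ✓; bearing(H→G) − bearing(H→V) = 99.00° ✓; |HG| = 9.100 ✓; ∠(HG, GU) = 90.00° ✓; |GU| = 15.40 ✗.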